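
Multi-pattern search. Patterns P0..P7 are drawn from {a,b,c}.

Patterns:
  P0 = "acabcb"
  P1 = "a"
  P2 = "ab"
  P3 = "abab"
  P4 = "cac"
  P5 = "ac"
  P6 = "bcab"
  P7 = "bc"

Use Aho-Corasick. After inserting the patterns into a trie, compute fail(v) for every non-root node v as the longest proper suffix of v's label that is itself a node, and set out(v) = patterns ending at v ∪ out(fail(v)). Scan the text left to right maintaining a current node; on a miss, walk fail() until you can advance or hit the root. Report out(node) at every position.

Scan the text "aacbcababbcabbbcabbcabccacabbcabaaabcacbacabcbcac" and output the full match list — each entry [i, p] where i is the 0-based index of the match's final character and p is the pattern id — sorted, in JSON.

Build:
Trie nodes:
  n0 'ε': a→1 b→13 c→10
  n1 'a': b→7 c→2  ←P1
  n2 'ac': a→3  ←P5
  n3 'aca': b→4
  n4 'acab': c→5
  n5 'acabc': b→6
  n6 'acabcb': ·  ←P0
  n7 'ab': a→8  ←P2
  n8 'aba': b→9
  n9 'abab': ·  ←P3
  n10 'c': a→11
  n11 'ca': c→12
  n12 'cac': ·  ←P4
  n13 'b': c→14
  n14 'bc': a→15  ←P7
  n15 'bca': b→16
  n16 'bcab': ·  ←P6

Failure links (BFS by depth):
  n1('a'): parent n0 fail=0; on 'a' 0 → fail=0;  out {1}∪∅={1}
  n10('c'): parent n0 fail=0; on 'c' 0 → fail=0;  out ∅∪∅=∅
  n13('b'): parent n0 fail=0; on 'b' 0 → fail=0;  out ∅∪∅=∅
  n2('ac'): parent n1 fail=0; on 'c' 0 → fail=10;  out {5}∪∅={5}
  n7('ab'): parent n1 fail=0; on 'b' 0 → fail=13;  out {2}∪∅={2}
  n11('ca'): parent n10 fail=0; on 'a' 0 → fail=1;  out ∅∪{1}={1}
  n14('bc'): parent n13 fail=0; on 'c' 0 → fail=10;  out {7}∪∅={7}
  n3('aca'): parent n2 fail=10; on 'a' 10 → fail=11;  out ∅∪{1}={1}
  n8('aba'): parent n7 fail=13; on 'a' 13→0 → fail=1;  out ∅∪{1}={1}
  n12('cac'): parent n11 fail=1; on 'c' 1 → fail=2;  out {4}∪{5}={4,5}
  n15('bca'): parent n14 fail=10; on 'a' 10 → fail=11;  out ∅∪{1}={1}
  n4('acab'): parent n3 fail=11; on 'b' 11→1 → fail=7;  out ∅∪{2}={2}
  n9('abab'): parent n8 fail=1; on 'b' 1 → fail=7;  out {3}∪{2}={2,3}
  n16('bcab'): parent n15 fail=11; on 'b' 11→1 → fail=7;  out {6}∪{2}={2,6}
  n5('acabc'): parent n4 fail=7; on 'c' 7→13 → fail=14;  out ∅∪{7}={7}
  n6('acabcb'): parent n5 fail=14; on 'b' 14→10→0 → fail=13;  out {0}∪∅={0}

Text stream:
[0] read 'a'  n0⇒n1  → match P1@[0:0]
[1] read 'a'  n1⇒n1 (fail-walked)  → match P1@[1:1]
[2] read 'c'  n1⇒n2  → match P5@[1:2]
[3] read 'b'  n2⇒n13 (fail-walked)
[4] read 'c'  n13⇒n14  → match P7@[3:4]
[5] read 'a'  n14⇒n15  → match P1@[5:5]
[6] read 'b'  n15⇒n16  → match P2@[5:6],P6@[3:6]
[7] read 'a'  n16⇒n8 (fail-walked)  → match P1@[7:7]
[8] read 'b'  n8⇒n9  → match P2@[7:8],P3@[5:8]
[9] read 'b'  n9⇒n13 (fail-walked)
[10] read 'c'  n13⇒n14  → match P7@[9:10]
[11] read 'a'  n14⇒n15  → match P1@[11:11]
[12] read 'b'  n15⇒n16  → match P2@[11:12],P6@[9:12]
[13] read 'b'  n16⇒n13 (fail-walked)
[14] read 'b'  n13⇒n13 (fail-walked)
[15] read 'c'  n13⇒n14  → match P7@[14:15]
[16] read 'a'  n14⇒n15  → match P1@[16:16]
[17] read 'b'  n15⇒n16  → match P2@[16:17],P6@[14:17]
[18] read 'b'  n16⇒n13 (fail-walked)
[19] read 'c'  n13⇒n14  → match P7@[18:19]
[20] read 'a'  n14⇒n15  → match P1@[20:20]
[21] read 'b'  n15⇒n16  → match P2@[20:21],P6@[18:21]
[22] read 'c'  n16⇒n14 (fail-walked)  → match P7@[21:22]
[23] read 'c'  n14⇒n10 (fail-walked)
[24] read 'a'  n10⇒n11  → match P1@[24:24]
[25] read 'c'  n11⇒n12  → match P4@[23:25],P5@[24:25]
[26] read 'a'  n12⇒n3 (fail-walked)  → match P1@[26:26]
[27] read 'b'  n3⇒n4  → match P2@[26:27]
[28] read 'b'  n4⇒n13 (fail-walked)
[29] read 'c'  n13⇒n14  → match P7@[28:29]
[30] read 'a'  n14⇒n15  → match P1@[30:30]
[31] read 'b'  n15⇒n16  → match P2@[30:31],P6@[28:31]
[32] read 'a'  n16⇒n8 (fail-walked)  → match P1@[32:32]
[33] read 'a'  n8⇒n1 (fail-walked)  → match P1@[33:33]
[34] read 'a'  n1⇒n1 (fail-walked)  → match P1@[34:34]
[35] read 'b'  n1⇒n7  → match P2@[34:35]
[36] read 'c'  n7⇒n14 (fail-walked)  → match P7@[35:36]
[37] read 'a'  n14⇒n15  → match P1@[37:37]
[38] read 'c'  n15⇒n12 (fail-walked)  → match P4@[36:38],P5@[37:38]
[39] read 'b'  n12⇒n13 (fail-walked)
[40] read 'a'  n13⇒n1 (fail-walked)  → match P1@[40:40]
[41] read 'c'  n1⇒n2  → match P5@[40:41]
[42] read 'a'  n2⇒n3  → match P1@[42:42]
[43] read 'b'  n3⇒n4  → match P2@[42:43]
[44] read 'c'  n4⇒n5  → match P7@[43:44]
[45] read 'b'  n5⇒n6  → match P0@[40:45]
[46] read 'c'  n6⇒n14 (fail-walked)  → match P7@[45:46]
[47] read 'a'  n14⇒n15  → match P1@[47:47]
[48] read 'c'  n15⇒n12 (fail-walked)  → match P4@[46:48],P5@[47:48]

Matches: [[0,1],[1,1],[2,5],[4,7],[5,1],[6,2],[6,6],[7,1],[8,2],[8,3],[10,7],[11,1],[12,2],[12,6],[15,7],[16,1],[17,2],[17,6],[19,7],[20,1],[21,2],[21,6],[22,7],[24,1],[25,4],[25,5],[26,1],[27,2],[29,7],[30,1],[31,2],[31,6],[32,1],[33,1],[34,1],[35,2],[36,7],[37,1],[38,4],[38,5],[40,1],[41,5],[42,1],[43,2],[44,7],[45,0],[46,7],[47,1],[48,4],[48,5]]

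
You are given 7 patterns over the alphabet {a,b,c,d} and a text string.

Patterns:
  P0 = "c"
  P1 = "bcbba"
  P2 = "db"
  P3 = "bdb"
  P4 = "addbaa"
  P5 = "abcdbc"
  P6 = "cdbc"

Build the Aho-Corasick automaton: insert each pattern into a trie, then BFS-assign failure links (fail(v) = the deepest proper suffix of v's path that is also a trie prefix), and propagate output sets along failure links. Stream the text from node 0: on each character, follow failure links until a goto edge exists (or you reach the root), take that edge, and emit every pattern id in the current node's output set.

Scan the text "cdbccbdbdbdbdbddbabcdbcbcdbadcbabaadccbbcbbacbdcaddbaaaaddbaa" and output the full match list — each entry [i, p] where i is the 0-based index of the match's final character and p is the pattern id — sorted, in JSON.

Build automaton:
Trie (insert patterns):
  0='ε' goto a→11 b→2 c→1 d→7
  1='c' goto d→22  ←P0
  2='b' goto c→3 d→9
  3='bc' goto b→4
  4='bcb' goto b→5
  5='bcbb' goto a→6
  6='bcbba' goto ·  ←P1
  7='d' goto b→8
  8='db' goto ·  ←P2
  9='bd' goto b→10
  10='bdb' goto ·  ←P3
  11='a' goto b→17 d→12
  12='ad' goto d→13
  13='add' goto b→14
  14='addb' goto a→15
  15='addba' goto a→16
  16='addbaa' goto ·  ←P4
  17='ab' goto c→18
  18='abc' goto d→19
  19='abcd' goto b→20
  20='abcdb' goto c→21
  21='abcdbc' goto ·  ←P5
  22='cd' goto b→23
  23='cdb' goto c→24
  24='cdbc' goto ·  ←P6

Failure links (BFS by depth):
  n1('c'): parent n0 fail=0; on 'c' 0 → fail=0;  out {0}∪∅={0}
  n2('b'): parent n0 fail=0; on 'b' 0 → fail=0;  out ∅∪∅=∅
  n7('d'): parent n0 fail=0; on 'd' 0 → fail=0;  out ∅∪∅=∅
  n11('a'): parent n0 fail=0; on 'a' 0 → fail=0;  out ∅∪∅=∅
  n3('bc'): parent n2 fail=0; on 'c' 0 → fail=1;  out ∅∪{0}={0}
  n8('db'): parent n7 fail=0; on 'b' 0 → fail=2;  out {2}∪∅={2}
  n9('bd'): parent n2 fail=0; on 'd' 0 → fail=7;  out ∅∪∅=∅
  n12('ad'): parent n11 fail=0; on 'd' 0 → fail=7;  out ∅∪∅=∅
  n17('ab'): parent n11 fail=0; on 'b' 0 → fail=2;  out ∅∪∅=∅
  n22('cd'): parent n1 fail=0; on 'd' 0 → fail=7;  out ∅∪∅=∅
  n4('bcb'): parent n3 fail=1; on 'b' 1→0 → fail=2;  out ∅∪∅=∅
  n10('bdb'): parent n9 fail=7; on 'b' 7 → fail=8;  out {3}∪{2}={2,3}
  n13('add'): parent n12 fail=7; on 'd' 7→0 → fail=7;  out ∅∪∅=∅
  n18('abc'): parent n17 fail=2; on 'c' 2 → fail=3;  out ∅∪{0}={0}
  n23('cdb'): parent n22 fail=7; on 'b' 7 → fail=8;  out ∅∪{2}={2}
  n5('bcbb'): parent n4 fail=2; on 'b' 2→0 → fail=2;  out ∅∪∅=∅
  n14('addb'): parent n13 fail=7; on 'b' 7 → fail=8;  out ∅∪{2}={2}
  n19('abcd'): parent n18 fail=3; on 'd' 3→1 → fail=22;  out ∅∪∅=∅
  n24('cdbc'): parent n23 fail=8; on 'c' 8→2 → fail=3;  out {6}∪{0}={0,6}
  n6('bcbba'): parent n5 fail=2; on 'a' 2→0 → fail=11;  out {1}∪∅={1}
  n15('addba'): parent n14 fail=8; on 'a' 8→2→0 → fail=11;  out ∅∪∅=∅
  n20('abcdb'): parent n19 fail=22; on 'b' 22 → fail=23;  out ∅∪{2}={2}
  n16('addbaa'): parent n15 fail=11; on 'a' 11→0 → fail=11;  out {4}∪∅={4}
  n21('abcdbc'): parent n20 fail=23; on 'c' 23 → fail=24;  out {5}∪{0,6}={0,5,6}

Text stream:
[0] read 'c'  n0⇒n1  emit P0@[0:0]
[1] read 'd'  n1⇒n22
[2] read 'b'  n22⇒n23  emit P2@[1:2]
[3] read 'c'  n23⇒n24  emit P0@[3:3],P6@[0:3]
[4] read 'c'  n24⇒n1 ·f  emit P0@[4:4]
[5] read 'b'  n1⇒n2 ·f
[6] read 'd'  n2⇒n9
[7] read 'b'  n9⇒n10  emit P2@[6:7],P3@[5:7]
[8] read 'd'  n10⇒n9 ·f
[9] read 'b'  n9⇒n10  emit P2@[8:9],P3@[7:9]
[10] read 'd'  n10⇒n9 ·f
[11] read 'b'  n9⇒n10  emit P2@[10:11],P3@[9:11]
[12] read 'd'  n10⇒n9 ·f
[13] read 'b'  n9⇒n10  emit P2@[12:13],P3@[11:13]
[14] read 'd'  n10⇒n9 ·f
[15] read 'd'  n9⇒n7 ·f
[16] read 'b'  n7⇒n8  emit P2@[15:16]
[17] read 'a'  n8⇒n11 ·f
[18] read 'b'  n11⇒n17
[19] read 'c'  n17⇒n18  emit P0@[19:19]
[20] read 'd'  n18⇒n19
[21] read 'b'  n19⇒n20  emit P2@[20:21]
[22] read 'c'  n20⇒n21  emit P0@[22:22],P5@[17:22],P6@[19:22]
[23] read 'b'  n21⇒n4 ·f
[24] read 'c'  n4⇒n3 ·f  emit P0@[24:24]
[25] read 'd'  n3⇒n22 ·f
[26] read 'b'  n22⇒n23  emit P2@[25:26]
[27] read 'a'  n23⇒n11 ·f
[28] read 'd'  n11⇒n12
[29] read 'c'  n12⇒n1 ·f  emit P0@[29:29]
[30] read 'b'  n1⇒n2 ·f
[31] read 'a'  n2⇒n11 ·f
[32] read 'b'  n11⇒n17
[33] read 'a'  n17⇒n11 ·f
[34] read 'a'  n11⇒n11 ·f
[35] read 'd'  n11⇒n12
[36] read 'c'  n12⇒n1 ·f  emit P0@[36:36]
[37] read 'c'  n1⇒n1 ·f  emit P0@[37:37]
[38] read 'b'  n1⇒n2 ·f
[39] read 'b'  n2⇒n2 ·f
[40] read 'c'  n2⇒n3  emit P0@[40:40]
[41] read 'b'  n3⇒n4
[42] read 'b'  n4⇒n5
[43] read 'a'  n5⇒n6  emit P1@[39:43]
[44] read 'c'  n6⇒n1 ·f  emit P0@[44:44]
[45] read 'b'  n1⇒n2 ·f
[46] read 'd'  n2⇒n9
[47] read 'c'  n9⇒n1 ·f  emit P0@[47:47]
[48] read 'a'  n1⇒n11 ·f
[49] read 'd'  n11⇒n12
[50] read 'd'  n12⇒n13
[51] read 'b'  n13⇒n14  emit P2@[50:51]
[52] read 'a'  n14⇒n15
[53] read 'a'  n15⇒n16  emit P4@[48:53]
[54] read 'a'  n16⇒n11 ·f
[55] read 'a'  n11⇒n11 ·f
[56] read 'd'  n11⇒n12
[57] read 'd'  n12⇒n13
[58] read 'b'  n13⇒n14  emit P2@[57:58]
[59] read 'a'  n14⇒n15
[60] read 'a'  n15⇒n16  emit P4@[55:60]

Matches: [[0,0],[2,2],[3,0],[3,6],[4,0],[7,2],[7,3],[9,2],[9,3],[11,2],[11,3],[13,2],[13,3],[16,2],[19,0],[21,2],[22,0],[22,5],[22,6],[24,0],[26,2],[29,0],[36,0],[37,0],[40,0],[43,1],[44,0],[47,0],[51,2],[53,4],[58,2],[60,4]]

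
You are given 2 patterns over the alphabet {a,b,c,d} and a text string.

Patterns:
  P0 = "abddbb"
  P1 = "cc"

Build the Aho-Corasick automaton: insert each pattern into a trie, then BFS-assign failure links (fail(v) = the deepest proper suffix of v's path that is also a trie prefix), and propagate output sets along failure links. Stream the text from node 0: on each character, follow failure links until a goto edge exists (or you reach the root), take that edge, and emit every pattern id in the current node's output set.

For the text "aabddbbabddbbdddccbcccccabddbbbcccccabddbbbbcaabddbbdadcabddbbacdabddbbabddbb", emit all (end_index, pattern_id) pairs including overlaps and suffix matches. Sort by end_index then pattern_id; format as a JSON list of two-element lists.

Construct AC machine:
Trie (insert patterns):
  0='ε' goto a→1 c→7
  1='a' goto b→2
  2='ab' goto d→3
  3='abd' goto d→4
  4='abdd' goto b→5
  5='abddb' goto b→6
  6='abddbb' goto ·  [P0 ends]
  7='c' goto c→8
  8='cc' goto ·  [P1 ends]

Failure links (BFS by depth):
  fail(1) 'a': from fail(0)=0 chase 'a': 0 ⇒ 0;  out=∅∪out(0)=∅
  fail(7) 'c': from fail(0)=0 chase 'c': 0 ⇒ 0;  out=∅∪out(0)=∅
  fail(2) 'ab': from fail(1)=0 chase 'b': 0 ⇒ 0;  out=∅∪out(0)=∅
  fail(8) 'cc': from fail(7)=0 chase 'c': 0 ⇒ 7;  out={1}∪out(7)={1}
  fail(3) 'abd': from fail(2)=0 chase 'd': 0 ⇒ 0;  out=∅∪out(0)=∅
  fail(4) 'abdd': from fail(3)=0 chase 'd': 0 ⇒ 0;  out=∅∪out(0)=∅
  fail(5) 'abddb': from fail(4)=0 chase 'b': 0 ⇒ 0;  out=∅∪out(0)=∅
  fail(6) 'abddbb': from fail(5)=0 chase 'b': 0 ⇒ 0;  out={0}∪out(0)={0}

Text stream:
[0] read 'a'  n0⇒n1
[1] read 'a'  n1⇒n1 (fail-walked)
[2] read 'b'  n1⇒n2
[3] read 'd'  n2⇒n3
[4] read 'd'  n3⇒n4
[5] read 'b'  n4⇒n5
[6] read 'b'  n5⇒n6  → match P0@[1:6]
[7] read 'a'  n6⇒n1 (fail-walked)
[8] read 'b'  n1⇒n2
[9] read 'd'  n2⇒n3
[10] read 'd'  n3⇒n4
[11] read 'b'  n4⇒n5
[12] read 'b'  n5⇒n6  → match P0@[7:12]
[13] read 'd'  n6⇒n0 (fail-walked)
[14] read 'd'  n0⇒n0
[15] read 'd'  n0⇒n0
[16] read 'c'  n0⇒n7
[17] read 'c'  n7⇒n8  → match P1@[16:17]
[18] read 'b'  n8⇒n0 (fail-walked)
[19] read 'c'  n0⇒n7
[20] read 'c'  n7⇒n8  → match P1@[19:20]
[21] read 'c'  n8⇒n8 (fail-walked)  → match P1@[20:21]
[22] read 'c'  n8⇒n8 (fail-walked)  → match P1@[21:22]
[23] read 'c'  n8⇒n8 (fail-walked)  → match P1@[22:23]
[24] read 'a'  n8⇒n1 (fail-walked)
[25] read 'b'  n1⇒n2
[26] read 'd'  n2⇒n3
[27] read 'd'  n3⇒n4
[28] read 'b'  n4⇒n5
[29] read 'b'  n5⇒n6  → match P0@[24:29]
[30] read 'b'  n6⇒n0 (fail-walked)
[31] read 'c'  n0⇒n7
[32] read 'c'  n7⇒n8  → match P1@[31:32]
[33] read 'c'  n8⇒n8 (fail-walked)  → match P1@[32:33]
[34] read 'c'  n8⇒n8 (fail-walked)  → match P1@[33:34]
[35] read 'c'  n8⇒n8 (fail-walked)  → match P1@[34:35]
[36] read 'a'  n8⇒n1 (fail-walked)
[37] read 'b'  n1⇒n2
[38] read 'd'  n2⇒n3
[39] read 'd'  n3⇒n4
[40] read 'b'  n4⇒n5
[41] read 'b'  n5⇒n6  → match P0@[36:41]
[42] read 'b'  n6⇒n0 (fail-walked)
[43] read 'b'  n0⇒n0
[44] read 'c'  n0⇒n7
[45] read 'a'  n7⇒n1 (fail-walked)
[46] read 'a'  n1⇒n1 (fail-walked)
[47] read 'b'  n1⇒n2
[48] read 'd'  n2⇒n3
[49] read 'd'  n3⇒n4
[50] read 'b'  n4⇒n5
[51] read 'b'  n5⇒n6  → match P0@[46:51]
[52] read 'd'  n6⇒n0 (fail-walked)
[53] read 'a'  n0⇒n1
[54] read 'd'  n1⇒n0 (fail-walked)
[55] read 'c'  n0⇒n7
[56] read 'a'  n7⇒n1 (fail-walked)
[57] read 'b'  n1⇒n2
[58] read 'd'  n2⇒n3
[59] read 'd'  n3⇒n4
[60] read 'b'  n4⇒n5
[61] read 'b'  n5⇒n6  → match P0@[56:61]
[62] read 'a'  n6⇒n1 (fail-walked)
[63] read 'c'  n1⇒n7 (fail-walked)
[64] read 'd'  n7⇒n0 (fail-walked)
[65] read 'a'  n0⇒n1
[66] read 'b'  n1⇒n2
[67] read 'd'  n2⇒n3
[68] read 'd'  n3⇒n4
[69] read 'b'  n4⇒n5
[70] read 'b'  n5⇒n6  → match P0@[65:70]
[71] read 'a'  n6⇒n1 (fail-walked)
[72] read 'b'  n1⇒n2
[73] read 'd'  n2⇒n3
[74] read 'd'  n3⇒n4
[75] read 'b'  n4⇒n5
[76] read 'b'  n5⇒n6  → match P0@[71:76]

Matches: [[6,0],[12,0],[17,1],[20,1],[21,1],[22,1],[23,1],[29,0],[32,1],[33,1],[34,1],[35,1],[41,0],[51,0],[61,0],[70,0],[76,0]]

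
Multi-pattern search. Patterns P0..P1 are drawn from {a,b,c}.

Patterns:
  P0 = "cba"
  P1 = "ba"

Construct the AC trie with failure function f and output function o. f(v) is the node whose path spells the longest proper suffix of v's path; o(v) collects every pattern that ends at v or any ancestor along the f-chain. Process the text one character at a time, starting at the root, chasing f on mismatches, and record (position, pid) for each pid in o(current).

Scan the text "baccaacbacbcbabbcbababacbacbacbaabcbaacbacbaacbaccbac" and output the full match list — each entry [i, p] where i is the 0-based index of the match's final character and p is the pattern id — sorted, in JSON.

Construct AC machine:
Trie nodes:
  0='ε' goto b→4 c→1
  1='c' goto b→2
  2='cb' goto a→3
  3='cba' goto ·  ←P0
  4='b' goto a→5
  5='ba' goto ·  ←P1

BFS fail/out derivation:
  n1('c'): parent n0 fail=0; on 'c' 0 → fail=0;  out ∅∪∅=∅
  n4('b'): parent n0 fail=0; on 'b' 0 → fail=0;  out ∅∪∅=∅
  n2('cb'): parent n1 fail=0; on 'b' 0 → fail=4;  out ∅∪∅=∅
  n5('ba'): parent n4 fail=0; on 'a' 0 → fail=0;  out {1}∪∅={1}
  n3('cba'): parent n2 fail=4; on 'a' 4 → fail=5;  out {0}∪{1}={0,1}

Run:
i=0 'b': node 0→4
i=1 'a': node 4→5  → match P1@[0:1]
i=2 'c': node 5→1 ·f
i=3 'c': node 1→1 ·f
i=4 'a': node 1→0 ·f
i=5 'a': node 0→0
i=6 'c': node 0→1
i=7 'b': node 1→2
i=8 'a': node 2→3  → match P0@[6:8],P1@[7:8]
i=9 'c': node 3→1 ·f
i=10 'b': node 1→2
i=11 'c': node 2→1 ·f
i=12 'b': node 1→2
i=13 'a': node 2→3  → match P0@[11:13],P1@[12:13]
i=14 'b': node 3→4 ·f
i=15 'b': node 4→4 ·f
i=16 'c': node 4→1 ·f
i=17 'b': node 1→2
i=18 'a': node 2→3  → match P0@[16:18],P1@[17:18]
i=19 'b': node 3→4 ·f
i=20 'a': node 4→5  → match P1@[19:20]
i=21 'b': node 5→4 ·f
i=22 'a': node 4→5  → match P1@[21:22]
i=23 'c': node 5→1 ·f
i=24 'b': node 1→2
i=25 'a': node 2→3  → match P0@[23:25],P1@[24:25]
i=26 'c': node 3→1 ·f
i=27 'b': node 1→2
i=28 'a': node 2→3  → match P0@[26:28],P1@[27:28]
i=29 'c': node 3→1 ·f
i=30 'b': node 1→2
i=31 'a': node 2→3  → match P0@[29:31],P1@[30:31]
i=32 'a': node 3→0 ·f
i=33 'b': node 0→4
i=34 'c': node 4→1 ·f
i=35 'b': node 1→2
i=36 'a': node 2→3  → match P0@[34:36],P1@[35:36]
i=37 'a': node 3→0 ·f
i=38 'c': node 0→1
i=39 'b': node 1→2
i=40 'a': node 2→3  → match P0@[38:40],P1@[39:40]
i=41 'c': node 3→1 ·f
i=42 'b': node 1→2
i=43 'a': node 2→3  → match P0@[41:43],P1@[42:43]
i=44 'a': node 3→0 ·f
i=45 'c': node 0→1
i=46 'b': node 1→2
i=47 'a': node 2→3  → match P0@[45:47],P1@[46:47]
i=48 'c': node 3→1 ·f
i=49 'c': node 1→1 ·f
i=50 'b': node 1→2
i=51 'a': node 2→3  → match P0@[49:51],P1@[50:51]
i=52 'c': node 3→1 ·f

Matches: [[1,1],[8,0],[8,1],[13,0],[13,1],[18,0],[18,1],[20,1],[22,1],[25,0],[25,1],[28,0],[28,1],[31,0],[31,1],[36,0],[36,1],[40,0],[40,1],[43,0],[43,1],[47,0],[47,1],[51,0],[51,1]]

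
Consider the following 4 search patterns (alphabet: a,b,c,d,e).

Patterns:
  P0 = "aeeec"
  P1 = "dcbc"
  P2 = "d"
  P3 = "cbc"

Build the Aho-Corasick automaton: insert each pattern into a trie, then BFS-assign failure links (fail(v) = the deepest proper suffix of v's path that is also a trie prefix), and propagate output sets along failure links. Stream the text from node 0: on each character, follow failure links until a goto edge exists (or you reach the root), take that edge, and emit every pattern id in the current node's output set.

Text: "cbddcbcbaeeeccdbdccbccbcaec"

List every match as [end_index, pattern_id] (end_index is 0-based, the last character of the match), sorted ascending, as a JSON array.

Build automaton:
Trie (insert patterns):
  0='ε' goto a→1 c→10 d→6
  1='a' goto e→2
  2='ae' goto e→3
  3='aee' goto e→4
  4='aeee' goto c→5
  5='aeeec' goto ·  [P0 ends]
  6='d' goto c→7  [P2 ends]
  7='dc' goto b→8
  8='dcb' goto c→9
  9='dcbc' goto ·  [P1 ends]
  10='c' goto b→11
  11='cb' goto c→12
  12='cbc' goto ·  [P3 ends]

Failure links (BFS by depth):
  n1('a'): parent n0 fail=0; on 'a' 0 → fail=0;  out ∅∪∅=∅
  n6('d'): parent n0 fail=0; on 'd' 0 → fail=0;  out {2}∪∅={2}
  n10('c'): parent n0 fail=0; on 'c' 0 → fail=0;  out ∅∪∅=∅
  n2('ae'): parent n1 fail=0; on 'e' 0 → fail=0;  out ∅∪∅=∅
  n7('dc'): parent n6 fail=0; on 'c' 0 → fail=10;  out ∅∪∅=∅
  n11('cb'): parent n10 fail=0; on 'b' 0 → fail=0;  out ∅∪∅=∅
  n3('aee'): parent n2 fail=0; on 'e' 0 → fail=0;  out ∅∪∅=∅
  n8('dcb'): parent n7 fail=10; on 'b' 10 → fail=11;  out ∅∪∅=∅
  n12('cbc'): parent n11 fail=0; on 'c' 0 → fail=10;  out {3}∪∅={3}
  n4('aeee'): parent n3 fail=0; on 'e' 0 → fail=0;  out ∅∪∅=∅
  n9('dcbc'): parent n8 fail=11; on 'c' 11 → fail=12;  out {1}∪{3}={1,3}
  n5('aeeec'): parent n4 fail=0; on 'c' 0 → fail=10;  out {0}∪∅={0}

Scan:
[0] read 'c'  n0⇒n10
[1] read 'b'  n10⇒n11
[2] read 'd'  n11⇒n6 ·f  → match P2@[2:2]
[3] read 'd'  n6⇒n6 ·f  → match P2@[3:3]
[4] read 'c'  n6⇒n7
[5] read 'b'  n7⇒n8
[6] read 'c'  n8⇒n9  → match P1@[3:6],P3@[4:6]
[7] read 'b'  n9⇒n11 ·f
[8] read 'a'  n11⇒n1 ·f
[9] read 'e'  n1⇒n2
[10] read 'e'  n2⇒n3
[11] read 'e'  n3⇒n4
[12] read 'c'  n4⇒n5  → match P0@[8:12]
[13] read 'c'  n5⇒n10 ·f
[14] read 'd'  n10⇒n6 ·f  → match P2@[14:14]
[15] read 'b'  n6⇒n0 ·f
[16] read 'd'  n0⇒n6  → match P2@[16:16]
[17] read 'c'  n6⇒n7
[18] read 'c'  n7⇒n10 ·f
[19] read 'b'  n10⇒n11
[20] read 'c'  n11⇒n12  → match P3@[18:20]
[21] read 'c'  n12⇒n10 ·f
[22] read 'b'  n10⇒n11
[23] read 'c'  n11⇒n12  → match P3@[21:23]
[24] read 'a'  n12⇒n1 ·f
[25] read 'e'  n1⇒n2
[26] read 'c'  n2⇒n10 ·f

All matches (sorted): [[2,2],[3,2],[6,1],[6,3],[12,0],[14,2],[16,2],[20,3],[23,3]]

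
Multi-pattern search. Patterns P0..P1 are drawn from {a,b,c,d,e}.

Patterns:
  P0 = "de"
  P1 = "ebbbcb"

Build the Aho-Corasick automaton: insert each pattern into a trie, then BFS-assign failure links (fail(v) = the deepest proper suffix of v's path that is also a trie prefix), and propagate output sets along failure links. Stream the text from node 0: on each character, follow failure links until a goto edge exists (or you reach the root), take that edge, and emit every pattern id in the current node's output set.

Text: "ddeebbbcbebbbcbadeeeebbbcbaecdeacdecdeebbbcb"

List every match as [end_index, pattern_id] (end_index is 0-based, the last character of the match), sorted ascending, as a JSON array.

Construct AC machine:
Trie (insert patterns):
  n0 'ε': d→1 e→3
  n1 'd': e→2
  n2 'de': ·  [P0 ends]
  n3 'e': b→4
  n4 'eb': b→5
  n5 'ebb': b→6
  n6 'ebbb': c→7
  n7 'ebbbc': b→8
  n8 'ebbbcb': ·  [P1 ends]

Failure links (BFS by depth):
  fail(1) 'd': from fail(0)=0 chase 'd': 0 ⇒ 0;  out=∅∪out(0)=∅
  fail(3) 'e': from fail(0)=0 chase 'e': 0 ⇒ 0;  out=∅∪out(0)=∅
  fail(2) 'de': from fail(1)=0 chase 'e': 0 ⇒ 3;  out={0}∪out(3)={0}
  fail(4) 'eb': from fail(3)=0 chase 'b': 0 ⇒ 0;  out=∅∪out(0)=∅
  fail(5) 'ebb': from fail(4)=0 chase 'b': 0 ⇒ 0;  out=∅∪out(0)=∅
  fail(6) 'ebbb': from fail(5)=0 chase 'b': 0 ⇒ 0;  out=∅∪out(0)=∅
  fail(7) 'ebbbc': from fail(6)=0 chase 'c': 0 ⇒ 0;  out=∅∪out(0)=∅
  fail(8) 'ebbbcb': from fail(7)=0 chase 'b': 0 ⇒ 0;  out={1}∪out(0)={1}

Run:
pos 0 'd': at 1
pos 1 'd': at 1 (fail-walked)
pos 2 'e': at 2  emit P0@[1:2]
pos 3 'e': at 3 (fail-walked)
pos 4 'b': at 4
pos 5 'b': at 5
pos 6 'b': at 6
pos 7 'c': at 7
pos 8 'b': at 8  emit P1@[3:8]
pos 9 'e': at 3 (fail-walked)
pos 10 'b': at 4
pos 11 'b': at 5
pos 12 'b': at 6
pos 13 'c': at 7
pos 14 'b': at 8  emit P1@[9:14]
pos 15 'a': at 0 (fail-walked)
pos 16 'd': at 1
pos 17 'e': at 2  emit P0@[16:17]
pos 18 'e': at 3 (fail-walked)
pos 19 'e': at 3 (fail-walked)
pos 20 'e': at 3 (fail-walked)
pos 21 'b': at 4
pos 22 'b': at 5
pos 23 'b': at 6
pos 24 'c': at 7
pos 25 'b': at 8  emit P1@[20:25]
pos 26 'a': at 0 (fail-walked)
pos 27 'e': at 3
pos 28 'c': at 0 (fail-walked)
pos 29 'd': at 1
pos 30 'e': at 2  emit P0@[29:30]
pos 31 'a': at 0 (fail-walked)
pos 32 'c': at 0
pos 33 'd': at 1
pos 34 'e': at 2  emit P0@[33:34]
pos 35 'c': at 0 (fail-walked)
pos 36 'd': at 1
pos 37 'e': at 2  emit P0@[36:37]
pos 38 'e': at 3 (fail-walked)
pos 39 'b': at 4
pos 40 'b': at 5
pos 41 'b': at 6
pos 42 'c': at 7
pos 43 'b': at 8  emit P1@[38:43]

Matches: [[2,0],[8,1],[14,1],[17,0],[25,1],[30,0],[34,0],[37,0],[43,1]]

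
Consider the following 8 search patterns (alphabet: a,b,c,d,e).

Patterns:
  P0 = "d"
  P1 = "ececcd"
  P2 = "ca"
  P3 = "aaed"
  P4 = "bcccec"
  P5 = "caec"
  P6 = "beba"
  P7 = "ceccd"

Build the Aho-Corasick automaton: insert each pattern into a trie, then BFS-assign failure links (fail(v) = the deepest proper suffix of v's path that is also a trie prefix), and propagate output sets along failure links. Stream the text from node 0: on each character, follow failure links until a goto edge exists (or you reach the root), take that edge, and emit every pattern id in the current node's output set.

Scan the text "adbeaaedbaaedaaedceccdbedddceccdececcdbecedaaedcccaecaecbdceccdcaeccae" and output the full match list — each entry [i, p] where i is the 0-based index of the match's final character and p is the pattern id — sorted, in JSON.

Build:
Trie (insert patterns):
  n0 'ε': a→10 b→14 c→8 d→1 e→2
  n1 'd': ·  ←P0
  n2 'e': c→3
  n3 'ec': e→4
  n4 'ece': c→5
  n5 'ecec': c→6
  n6 'ececc': d→7
  n7 'ececcd': ·  ←P1
  n8 'c': a→9 e→25
  n9 'ca': e→20  ←P2
  n10 'a': a→11
  n11 'aa': e→12
  n12 'aae': d→13
  n13 'aaed': ·  ←P3
  n14 'b': c→15 e→22
  n15 'bc': c→16
  n16 'bcc': c→17
  n17 'bccc': e→18
  n18 'bccce': c→19
  n19 'bcccec': ·  ←P4
  n20 'cae': c→21
  n21 'caec': ·  ←P5
  n22 'be': b→23
  n23 'beb': a→24
  n24 'beba': ·  ←P6
  n25 'ce': c→26
  n26 'cec': c→27
  n27 'cecc': d→28
  n28 'ceccd': ·  ←P7

Failure links (BFS by depth):
  fail(1) 'd': from fail(0)=0 chase 'd': 0 ⇒ 0;  out={0}∪out(0)={0}
  fail(2) 'e': from fail(0)=0 chase 'e': 0 ⇒ 0;  out=∅∪out(0)=∅
  fail(8) 'c': from fail(0)=0 chase 'c': 0 ⇒ 0;  out=∅∪out(0)=∅
  fail(10) 'a': from fail(0)=0 chase 'a': 0 ⇒ 0;  out=∅∪out(0)=∅
  fail(14) 'b': from fail(0)=0 chase 'b': 0 ⇒ 0;  out=∅∪out(0)=∅
  fail(3) 'ec': from fail(2)=0 chase 'c': 0 ⇒ 8;  out=∅∪out(8)=∅
  fail(9) 'ca': from fail(8)=0 chase 'a': 0 ⇒ 10;  out={2}∪out(10)={2}
  fail(11) 'aa': from fail(10)=0 chase 'a': 0 ⇒ 10;  out=∅∪out(10)=∅
  fail(15) 'bc': from fail(14)=0 chase 'c': 0 ⇒ 8;  out=∅∪out(8)=∅
  fail(22) 'be': from fail(14)=0 chase 'e': 0 ⇒ 2;  out=∅∪out(2)=∅
  fail(25) 'ce': from fail(8)=0 chase 'e': 0 ⇒ 2;  out=∅∪out(2)=∅
  fail(4) 'ece': from fail(3)=8 chase 'e': 8 ⇒ 25;  out=∅∪out(25)=∅
  fail(12) 'aae': from fail(11)=10 chase 'e': 10→0 ⇒ 2;  out=∅∪out(2)=∅
  fail(16) 'bcc': from fail(15)=8 chase 'c': 8→0 ⇒ 8;  out=∅∪out(8)=∅
  fail(20) 'cae': from fail(9)=10 chase 'e': 10→0 ⇒ 2;  out=∅∪out(2)=∅
  fail(23) 'beb': from fail(22)=2 chase 'b': 2→0 ⇒ 14;  out=∅∪out(14)=∅
  fail(26) 'cec': from fail(25)=2 chase 'c': 2 ⇒ 3;  out=∅∪out(3)=∅
  fail(5) 'ecec': from fail(4)=25 chase 'c': 25 ⇒ 26;  out=∅∪out(26)=∅
  fail(13) 'aaed': from fail(12)=2 chase 'd': 2→0 ⇒ 1;  out={3}∪out(1)={0,3}
  fail(17) 'bccc': from fail(16)=8 chase 'c': 8→0 ⇒ 8;  out=∅∪out(8)=∅
  fail(21) 'caec': from fail(20)=2 chase 'c': 2 ⇒ 3;  out={5}∪out(3)={5}
  fail(24) 'beba': from fail(23)=14 chase 'a': 14→0 ⇒ 10;  out={6}∪out(10)={6}
  fail(27) 'cecc': from fail(26)=3 chase 'c': 3→8→0 ⇒ 8;  out=∅∪out(8)=∅
  fail(6) 'ececc': from fail(5)=26 chase 'c': 26 ⇒ 27;  out=∅∪out(27)=∅
  fail(18) 'bccce': from fail(17)=8 chase 'e': 8 ⇒ 25;  out=∅∪out(25)=∅
  fail(28) 'ceccd': from fail(27)=8 chase 'd': 8→0 ⇒ 1;  out={7}∪out(1)={0,7}
  fail(7) 'ececcd': from fail(6)=27 chase 'd': 27 ⇒ 28;  out={1}∪out(28)={0,1,7}
  fail(19) 'bcccec': from fail(18)=25 chase 'c': 25 ⇒ 26;  out={4}∪out(26)={4}

Run:
i=0 'a': node 0→10
i=1 'd': node 10→1 (via fail)  → match P0@[1:1]
i=2 'b': node 1→14 (via fail)
i=3 'e': node 14→22
i=4 'a': node 22→10 (via fail)
i=5 'a': node 10→11
i=6 'e': node 11→12
i=7 'd': node 12→13  → match P0@[7:7],P3@[4:7]
i=8 'b': node 13→14 (via fail)
i=9 'a': node 14→10 (via fail)
i=10 'a': node 10→11
i=11 'e': node 11→12
i=12 'd': node 12→13  → match P0@[12:12],P3@[9:12]
i=13 'a': node 13→10 (via fail)
i=14 'a': node 10→11
i=15 'e': node 11→12
i=16 'd': node 12→13  → match P0@[16:16],P3@[13:16]
i=17 'c': node 13→8 (via fail)
i=18 'e': node 8→25
i=19 'c': node 25→26
i=20 'c': node 26→27
i=21 'd': node 27→28  → match P0@[21:21],P7@[17:21]
i=22 'b': node 28→14 (via fail)
i=23 'e': node 14→22
i=24 'd': node 22→1 (via fail)  → match P0@[24:24]
i=25 'd': node 1→1 (via fail)  → match P0@[25:25]
i=26 'd': node 1→1 (via fail)  → match P0@[26:26]
i=27 'c': node 1→8 (via fail)
i=28 'e': node 8→25
i=29 'c': node 25→26
i=30 'c': node 26→27
i=31 'd': node 27→28  → match P0@[31:31],P7@[27:31]
i=32 'e': node 28→2 (via fail)
i=33 'c': node 2→3
i=34 'e': node 3→4
i=35 'c': node 4→5
i=36 'c': node 5→6
i=37 'd': node 6→7  → match P0@[37:37],P1@[32:37],P7@[33:37]
i=38 'b': node 7→14 (via fail)
i=39 'e': node 14→22
i=40 'c': node 22→3 (via fail)
i=41 'e': node 3→4
i=42 'd': node 4→1 (via fail)  → match P0@[42:42]
i=43 'a': node 1→10 (via fail)
i=44 'a': node 10→11
i=45 'e': node 11→12
i=46 'd': node 12→13  → match P0@[46:46],P3@[43:46]
i=47 'c': node 13→8 (via fail)
i=48 'c': node 8→8 (via fail)
i=49 'c': node 8→8 (via fail)
i=50 'a': node 8→9  → match P2@[49:50]
i=51 'e': node 9→20
i=52 'c': node 20→21  → match P5@[49:52]
i=53 'a': node 21→9 (via fail)  → match P2@[52:53]
i=54 'e': node 9→20
i=55 'c': node 20→21  → match P5@[52:55]
i=56 'b': node 21→14 (via fail)
i=57 'd': node 14→1 (via fail)  → match P0@[57:57]
i=58 'c': node 1→8 (via fail)
i=59 'e': node 8→25
i=60 'c': node 25→26
i=61 'c': node 26→27
i=62 'd': node 27→28  → match P0@[62:62],P7@[58:62]
i=63 'c': node 28→8 (via fail)
i=64 'a': node 8→9  → match P2@[63:64]
i=65 'e': node 9→20
i=66 'c': node 20→21  → match P5@[63:66]
i=67 'c': node 21→8 (via fail)
i=68 'a': node 8→9  → match P2@[67:68]
i=69 'e': node 9→20

All matches (sorted): [[1,0],[7,0],[7,3],[12,0],[12,3],[16,0],[16,3],[21,0],[21,7],[24,0],[25,0],[26,0],[31,0],[31,7],[37,0],[37,1],[37,7],[42,0],[46,0],[46,3],[50,2],[52,5],[53,2],[55,5],[57,0],[62,0],[62,7],[64,2],[66,5],[68,2]]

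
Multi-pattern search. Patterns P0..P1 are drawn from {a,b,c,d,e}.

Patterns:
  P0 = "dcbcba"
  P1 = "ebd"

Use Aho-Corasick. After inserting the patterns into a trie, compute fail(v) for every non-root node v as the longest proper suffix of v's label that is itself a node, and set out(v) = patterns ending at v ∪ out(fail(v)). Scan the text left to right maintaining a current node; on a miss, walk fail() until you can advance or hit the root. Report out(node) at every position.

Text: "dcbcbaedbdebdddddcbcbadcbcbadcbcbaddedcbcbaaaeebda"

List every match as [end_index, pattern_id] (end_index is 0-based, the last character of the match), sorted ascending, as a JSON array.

Build automaton:
Trie (insert patterns):
  n0 'ε': d→1 e→7
  n1 'd': c→2
  n2 'dc': b→3
  n3 'dcb': c→4
  n4 'dcbc': b→5
  n5 'dcbcb': a→6
  n6 'dcbcba': ·  ←P0
  n7 'e': b→8
  n8 'eb': d→9
  n9 'ebd': ·  ←P1

BFS fail/out derivation:
  n1('d'): parent n0 fail=0; on 'd' 0 → fail=0;  out ∅∪∅=∅
  n7('e'): parent n0 fail=0; on 'e' 0 → fail=0;  out ∅∪∅=∅
  n2('dc'): parent n1 fail=0; on 'c' 0 → fail=0;  out ∅∪∅=∅
  n8('eb'): parent n7 fail=0; on 'b' 0 → fail=0;  out ∅∪∅=∅
  n3('dcb'): parent n2 fail=0; on 'b' 0 → fail=0;  out ∅∪∅=∅
  n9('ebd'): parent n8 fail=0; on 'd' 0 → fail=1;  out {1}∪∅={1}
  n4('dcbc'): parent n3 fail=0; on 'c' 0 → fail=0;  out ∅∪∅=∅
  n5('dcbcb'): parent n4 fail=0; on 'b' 0 → fail=0;  out ∅∪∅=∅
  n6('dcbcba'): parent n5 fail=0; on 'a' 0 → fail=0;  out {0}∪∅={0}

Text stream:
i=0 'd': node 0→1
i=1 'c': node 1→2
i=2 'b': node 2→3
i=3 'c': node 3→4
i=4 'b': node 4→5
i=5 'a': node 5→6  emit P0@[0:5]
i=6 'e': node 6→7 (via fail)
i=7 'd': node 7→1 (via fail)
i=8 'b': node 1→0 (via fail)
i=9 'd': node 0→1
i=10 'e': node 1→7 (via fail)
i=11 'b': node 7→8
i=12 'd': node 8→9  emit P1@[10:12]
i=13 'd': node 9→1 (via fail)
i=14 'd': node 1→1 (via fail)
i=15 'd': node 1→1 (via fail)
i=16 'd': node 1→1 (via fail)
i=17 'c': node 1→2
i=18 'b': node 2→3
i=19 'c': node 3→4
i=20 'b': node 4→5
i=21 'a': node 5→6  emit P0@[16:21]
i=22 'd': node 6→1 (via fail)
i=23 'c': node 1→2
i=24 'b': node 2→3
i=25 'c': node 3→4
i=26 'b': node 4→5
i=27 'a': node 5→6  emit P0@[22:27]
i=28 'd': node 6→1 (via fail)
i=29 'c': node 1→2
i=30 'b': node 2→3
i=31 'c': node 3→4
i=32 'b': node 4→5
i=33 'a': node 5→6  emit P0@[28:33]
i=34 'd': node 6→1 (via fail)
i=35 'd': node 1→1 (via fail)
i=36 'e': node 1→7 (via fail)
i=37 'd': node 7→1 (via fail)
i=38 'c': node 1→2
i=39 'b': node 2→3
i=40 'c': node 3→4
i=41 'b': node 4→5
i=42 'a': node 5→6  emit P0@[37:42]
i=43 'a': node 6→0 (via fail)
i=44 'a': node 0→0
i=45 'e': node 0→7
i=46 'e': node 7→7 (via fail)
i=47 'b': node 7→8
i=48 'd': node 8→9  emit P1@[46:48]
i=49 'a': node 9→0 (via fail)

All matches (sorted): [[5,0],[12,1],[21,0],[27,0],[33,0],[42,0],[48,1]]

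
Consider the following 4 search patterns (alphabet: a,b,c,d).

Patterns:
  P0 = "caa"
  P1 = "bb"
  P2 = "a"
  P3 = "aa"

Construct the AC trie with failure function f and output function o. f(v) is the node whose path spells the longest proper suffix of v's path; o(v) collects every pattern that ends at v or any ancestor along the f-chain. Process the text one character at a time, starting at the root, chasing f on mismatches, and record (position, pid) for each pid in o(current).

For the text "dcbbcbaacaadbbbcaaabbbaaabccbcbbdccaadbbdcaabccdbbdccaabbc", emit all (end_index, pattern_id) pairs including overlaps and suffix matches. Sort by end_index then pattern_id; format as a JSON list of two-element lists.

Construct AC machine:
Trie nodes:
  n0 'ε': a→6 b→4 c→1
  n1 'c': a→2
  n2 'ca': a→3
  n3 'caa': ·  ←P0
  n4 'b': b→5
  n5 'bb': ·  ←P1
  n6 'a': a→7  ←P2
  n7 'aa': ·  ←P3

Failure links (BFS by depth):
  fail(1) 'c': from fail(0)=0 chase 'c': 0 ⇒ 0;  out=∅∪out(0)=∅
  fail(4) 'b': from fail(0)=0 chase 'b': 0 ⇒ 0;  out=∅∪out(0)=∅
  fail(6) 'a': from fail(0)=0 chase 'a': 0 ⇒ 0;  out={2}∪out(0)={2}
  fail(2) 'ca': from fail(1)=0 chase 'a': 0 ⇒ 6;  out=∅∪out(6)={2}
  fail(5) 'bb': from fail(4)=0 chase 'b': 0 ⇒ 4;  out={1}∪out(4)={1}
  fail(7) 'aa': from fail(6)=0 chase 'a': 0 ⇒ 6;  out={3}∪out(6)={2,3}
  fail(3) 'caa': from fail(2)=6 chase 'a': 6 ⇒ 7;  out={0}∪out(7)={0,2,3}

Scan:
i=0 'd': node 0→0
i=1 'c': node 0→1
i=2 'b': node 1→4 (via fail)
i=3 'b': node 4→5  → match P1@[2:3]
i=4 'c': node 5→1 (via fail)
i=5 'b': node 1→4 (via fail)
i=6 'a': node 4→6 (via fail)  → match P2@[6:6]
i=7 'a': node 6→7  → match P2@[7:7],P3@[6:7]
i=8 'c': node 7→1 (via fail)
i=9 'a': node 1→2  → match P2@[9:9]
i=10 'a': node 2→3  → match P0@[8:10],P2@[10:10],P3@[9:10]
i=11 'd': node 3→0 (via fail)
i=12 'b': node 0→4
i=13 'b': node 4→5  → match P1@[12:13]
i=14 'b': node 5→5 (via fail)  → match P1@[13:14]
i=15 'c': node 5→1 (via fail)
i=16 'a': node 1→2  → match P2@[16:16]
i=17 'a': node 2→3  → match P0@[15:17],P2@[17:17],P3@[16:17]
i=18 'a': node 3→7 (via fail)  → match P2@[18:18],P3@[17:18]
i=19 'b': node 7→4 (via fail)
i=20 'b': node 4→5  → match P1@[19:20]
i=21 'b': node 5→5 (via fail)  → match P1@[20:21]
i=22 'a': node 5→6 (via fail)  → match P2@[22:22]
i=23 'a': node 6→7  → match P2@[23:23],P3@[22:23]
i=24 'a': node 7→7 (via fail)  → match P2@[24:24],P3@[23:24]
i=25 'b': node 7→4 (via fail)
i=26 'c': node 4→1 (via fail)
i=27 'c': node 1→1 (via fail)
i=28 'b': node 1→4 (via fail)
i=29 'c': node 4→1 (via fail)
i=30 'b': node 1→4 (via fail)
i=31 'b': node 4→5  → match P1@[30:31]
i=32 'd': node 5→0 (via fail)
i=33 'c': node 0→1
i=34 'c': node 1→1 (via fail)
i=35 'a': node 1→2  → match P2@[35:35]
i=36 'a': node 2→3  → match P0@[34:36],P2@[36:36],P3@[35:36]
i=37 'd': node 3→0 (via fail)
i=38 'b': node 0→4
i=39 'b': node 4→5  → match P1@[38:39]
i=40 'd': node 5→0 (via fail)
i=41 'c': node 0→1
i=42 'a': node 1→2  → match P2@[42:42]
i=43 'a': node 2→3  → match P0@[41:43],P2@[43:43],P3@[42:43]
i=44 'b': node 3→4 (via fail)
i=45 'c': node 4→1 (via fail)
i=46 'c': node 1→1 (via fail)
i=47 'd': node 1→0 (via fail)
i=48 'b': node 0→4
i=49 'b': node 4→5  → match P1@[48:49]
i=50 'd': node 5→0 (via fail)
i=51 'c': node 0→1
i=52 'c': node 1→1 (via fail)
i=53 'a': node 1→2  → match P2@[53:53]
i=54 'a': node 2→3  → match P0@[52:54],P2@[54:54],P3@[53:54]
i=55 'b': node 3→4 (via fail)
i=56 'b': node 4→5  → match P1@[55:56]
i=57 'c': node 5→1 (via fail)

Result: [[3,1],[6,2],[7,2],[7,3],[9,2],[10,0],[10,2],[10,3],[13,1],[14,1],[16,2],[17,0],[17,2],[17,3],[18,2],[18,3],[20,1],[21,1],[22,2],[23,2],[23,3],[24,2],[24,3],[31,1],[35,2],[36,0],[36,2],[36,3],[39,1],[42,2],[43,0],[43,2],[43,3],[49,1],[53,2],[54,0],[54,2],[54,3],[56,1]]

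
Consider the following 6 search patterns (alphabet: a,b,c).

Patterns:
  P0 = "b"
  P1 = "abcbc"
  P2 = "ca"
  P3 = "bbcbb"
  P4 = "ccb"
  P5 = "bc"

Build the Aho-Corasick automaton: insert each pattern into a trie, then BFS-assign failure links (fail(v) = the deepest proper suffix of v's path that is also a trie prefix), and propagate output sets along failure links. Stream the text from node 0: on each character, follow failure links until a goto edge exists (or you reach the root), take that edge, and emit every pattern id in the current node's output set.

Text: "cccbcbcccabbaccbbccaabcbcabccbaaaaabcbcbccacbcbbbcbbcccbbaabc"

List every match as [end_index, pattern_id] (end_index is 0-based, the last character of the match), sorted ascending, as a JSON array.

Build:
Trie nodes:
  n0 'ε': a→2 b→1 c→7
  n1 'b': b→9 c→15  ←P0
  n2 'a': b→3
  n3 'ab': c→4
  n4 'abc': b→5
  n5 'abcb': c→6
  n6 'abcbc': ·  ←P1
  n7 'c': a→8 c→13
  n8 'ca': ·  ←P2
  n9 'bb': c→10
  n10 'bbc': b→11
  n11 'bbcb': b→12
  n12 'bbcbb': ·  ←P3
  n13 'cc': b→14
  n14 'ccb': ·  ←P4
  n15 'bc': ·  ←P5

Failure links (BFS by depth):
  n1('b'): parent n0 fail=0; on 'b' 0 → fail=0;  out {0}∪∅={0}
  n2('a'): parent n0 fail=0; on 'a' 0 → fail=0;  out ∅∪∅=∅
  n7('c'): parent n0 fail=0; on 'c' 0 → fail=0;  out ∅∪∅=∅
  n3('ab'): parent n2 fail=0; on 'b' 0 → fail=1;  out ∅∪{0}={0}
  n8('ca'): parent n7 fail=0; on 'a' 0 → fail=2;  out {2}∪∅={2}
  n9('bb'): parent n1 fail=0; on 'b' 0 → fail=1;  out ∅∪{0}={0}
  n13('cc'): parent n7 fail=0; on 'c' 0 → fail=7;  out ∅∪∅=∅
  n15('bc'): parent n1 fail=0; on 'c' 0 → fail=7;  out {5}∪∅={5}
  n4('abc'): parent n3 fail=1; on 'c' 1 → fail=15;  out ∅∪{5}={5}
  n10('bbc'): parent n9 fail=1; on 'c' 1 → fail=15;  out ∅∪{5}={5}
  n14('ccb'): parent n13 fail=7; on 'b' 7→0 → fail=1;  out {4}∪{0}={0,4}
  n5('abcb'): parent n4 fail=15; on 'b' 15→7→0 → fail=1;  out ∅∪{0}={0}
  n11('bbcb'): parent n10 fail=15; on 'b' 15→7→0 → fail=1;  out ∅∪{0}={0}
  n6('abcbc'): parent n5 fail=1; on 'c' 1 → fail=15;  out {1}∪{5}={1,5}
  n12('bbcbb'): parent n11 fail=1; on 'b' 1 → fail=9;  out {3}∪{0}={0,3}

Run:
[0] read 'c'  n0⇒n7
[1] read 'c'  n7⇒n13
[2] read 'c'  n13⇒n13 (fail-walked)
[3] read 'b'  n13⇒n14  emit P0@[3:3],P4@[1:3]
[4] read 'c'  n14⇒n15 (fail-walked)  emit P5@[3:4]
[5] read 'b'  n15⇒n1 (fail-walked)  emit P0@[5:5]
[6] read 'c'  n1⇒n15  emit P5@[5:6]
[7] read 'c'  n15⇒n13 (fail-walked)
[8] read 'c'  n13⇒n13 (fail-walked)
[9] read 'a'  n13⇒n8 (fail-walked)  emit P2@[8:9]
[10] read 'b'  n8⇒n3 (fail-walked)  emit P0@[10:10]
[11] read 'b'  n3⇒n9 (fail-walked)  emit P0@[11:11]
[12] read 'a'  n9⇒n2 (fail-walked)
[13] read 'c'  n2⇒n7 (fail-walked)
[14] read 'c'  n7⇒n13
[15] read 'b'  n13⇒n14  emit P0@[15:15],P4@[13:15]
[16] read 'b'  n14⇒n9 (fail-walked)  emit P0@[16:16]
[17] read 'c'  n9⇒n10  emit P5@[16:17]
[18] read 'c'  n10⇒n13 (fail-walked)
[19] read 'a'  n13⇒n8 (fail-walked)  emit P2@[18:19]
[20] read 'a'  n8⇒n2 (fail-walked)
[21] read 'b'  n2⇒n3  emit P0@[21:21]
[22] read 'c'  n3⇒n4  emit P5@[21:22]
[23] read 'b'  n4⇒n5  emit P0@[23:23]
[24] read 'c'  n5⇒n6  emit P1@[20:24],P5@[23:24]
[25] read 'a'  n6⇒n8 (fail-walked)  emit P2@[24:25]
[26] read 'b'  n8⇒n3 (fail-walked)  emit P0@[26:26]
[27] read 'c'  n3⇒n4  emit P5@[26:27]
[28] read 'c'  n4⇒n13 (fail-walked)
[29] read 'b'  n13⇒n14  emit P0@[29:29],P4@[27:29]
[30] read 'a'  n14⇒n2 (fail-walked)
[31] read 'a'  n2⇒n2 (fail-walked)
[32] read 'a'  n2⇒n2 (fail-walked)
[33] read 'a'  n2⇒n2 (fail-walked)
[34] read 'a'  n2⇒n2 (fail-walked)
[35] read 'b'  n2⇒n3  emit P0@[35:35]
[36] read 'c'  n3⇒n4  emit P5@[35:36]
[37] read 'b'  n4⇒n5  emit P0@[37:37]
[38] read 'c'  n5⇒n6  emit P1@[34:38],P5@[37:38]
[39] read 'b'  n6⇒n1 (fail-walked)  emit P0@[39:39]
[40] read 'c'  n1⇒n15  emit P5@[39:40]
[41] read 'c'  n15⇒n13 (fail-walked)
[42] read 'a'  n13⇒n8 (fail-walked)  emit P2@[41:42]
[43] read 'c'  n8⇒n7 (fail-walked)
[44] read 'b'  n7⇒n1 (fail-walked)  emit P0@[44:44]
[45] read 'c'  n1⇒n15  emit P5@[44:45]
[46] read 'b'  n15⇒n1 (fail-walked)  emit P0@[46:46]
[47] read 'b'  n1⇒n9  emit P0@[47:47]
[48] read 'b'  n9⇒n9 (fail-walked)  emit P0@[48:48]
[49] read 'c'  n9⇒n10  emit P5@[48:49]
[50] read 'b'  n10⇒n11  emit P0@[50:50]
[51] read 'b'  n11⇒n12  emit P0@[51:51],P3@[47:51]
[52] read 'c'  n12⇒n10 (fail-walked)  emit P5@[51:52]
[53] read 'c'  n10⇒n13 (fail-walked)
[54] read 'c'  n13⇒n13 (fail-walked)
[55] read 'b'  n13⇒n14  emit P0@[55:55],P4@[53:55]
[56] read 'b'  n14⇒n9 (fail-walked)  emit P0@[56:56]
[57] read 'a'  n9⇒n2 (fail-walked)
[58] read 'a'  n2⇒n2 (fail-walked)
[59] read 'b'  n2⇒n3  emit P0@[59:59]
[60] read 'c'  n3⇒n4  emit P5@[59:60]

All matches (sorted): [[3,0],[3,4],[4,5],[5,0],[6,5],[9,2],[10,0],[11,0],[15,0],[15,4],[16,0],[17,5],[19,2],[21,0],[22,5],[23,0],[24,1],[24,5],[25,2],[26,0],[27,5],[29,0],[29,4],[35,0],[36,5],[37,0],[38,1],[38,5],[39,0],[40,5],[42,2],[44,0],[45,5],[46,0],[47,0],[48,0],[49,5],[50,0],[51,0],[51,3],[52,5],[55,0],[55,4],[56,0],[59,0],[60,5]]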